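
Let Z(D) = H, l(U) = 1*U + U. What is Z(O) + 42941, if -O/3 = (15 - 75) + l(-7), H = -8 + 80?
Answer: 43013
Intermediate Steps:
l(U) = 2*U (l(U) = U + U = 2*U)
H = 72
O = 222 (O = -3*((15 - 75) + 2*(-7)) = -3*(-60 - 14) = -3*(-74) = 222)
Z(D) = 72
Z(O) + 42941 = 72 + 42941 = 43013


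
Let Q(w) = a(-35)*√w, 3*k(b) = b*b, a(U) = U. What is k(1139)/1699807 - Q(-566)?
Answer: 1297321/5099421 + 35*I*√566 ≈ 0.25441 + 832.68*I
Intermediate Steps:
k(b) = b²/3 (k(b) = (b*b)/3 = b²/3)
Q(w) = -35*√w
k(1139)/1699807 - Q(-566) = ((⅓)*1139²)/1699807 - (-35)*√(-566) = ((⅓)*1297321)*(1/1699807) - (-35)*I*√566 = (1297321/3)*(1/1699807) - (-35)*I*√566 = 1297321/5099421 + 35*I*√566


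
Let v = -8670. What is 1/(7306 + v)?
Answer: -1/1364 ≈ -0.00073314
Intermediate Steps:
1/(7306 + v) = 1/(7306 - 8670) = 1/(-1364) = -1/1364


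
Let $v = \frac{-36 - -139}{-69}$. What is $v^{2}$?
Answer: $\frac{10609}{4761} \approx 2.2283$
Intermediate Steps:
$v = - \frac{103}{69}$ ($v = \left(-36 + 139\right) \left(- \frac{1}{69}\right) = 103 \left(- \frac{1}{69}\right) = - \frac{103}{69} \approx -1.4928$)
$v^{2} = \left(- \frac{103}{69}\right)^{2} = \frac{10609}{4761}$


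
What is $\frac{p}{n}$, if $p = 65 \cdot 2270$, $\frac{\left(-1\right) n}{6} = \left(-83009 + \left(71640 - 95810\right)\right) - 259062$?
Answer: $\frac{73775}{1098723} \approx 0.067146$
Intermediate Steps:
$n = 2197446$ ($n = - 6 \left(\left(-83009 + \left(71640 - 95810\right)\right) - 259062\right) = - 6 \left(\left(-83009 - 24170\right) - 259062\right) = - 6 \left(-107179 - 259062\right) = \left(-6\right) \left(-366241\right) = 2197446$)
$p = 147550$
$\frac{p}{n} = \frac{147550}{2197446} = 147550 \cdot \frac{1}{2197446} = \frac{73775}{1098723}$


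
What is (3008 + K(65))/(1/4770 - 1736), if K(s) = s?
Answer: -14658210/8280719 ≈ -1.7702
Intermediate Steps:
(3008 + K(65))/(1/4770 - 1736) = (3008 + 65)/(1/4770 - 1736) = 3073/(1/4770 - 1736) = 3073/(-8280719/4770) = 3073*(-4770/8280719) = -14658210/8280719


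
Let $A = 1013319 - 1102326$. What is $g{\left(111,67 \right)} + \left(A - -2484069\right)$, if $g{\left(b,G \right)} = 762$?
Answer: $2395824$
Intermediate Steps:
$A = -89007$ ($A = 1013319 - 1102326 = -89007$)
$g{\left(111,67 \right)} + \left(A - -2484069\right) = 762 - -2395062 = 762 + \left(-89007 + 2484069\right) = 762 + 2395062 = 2395824$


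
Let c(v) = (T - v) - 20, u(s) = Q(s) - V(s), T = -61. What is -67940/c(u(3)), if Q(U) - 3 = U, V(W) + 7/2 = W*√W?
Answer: 24594280/32653 + 815280*√3/32653 ≈ 796.45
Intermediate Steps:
V(W) = -7/2 + W^(3/2) (V(W) = -7/2 + W*√W = -7/2 + W^(3/2))
Q(U) = 3 + U
u(s) = 13/2 + s - s^(3/2) (u(s) = (3 + s) - (-7/2 + s^(3/2)) = (3 + s) + (7/2 - s^(3/2)) = 13/2 + s - s^(3/2))
c(v) = -81 - v (c(v) = (-61 - v) - 20 = -81 - v)
-67940/c(u(3)) = -67940/(-81 - (13/2 + 3 - 3^(3/2))) = -67940/(-81 - (13/2 + 3 - 3*√3)) = -67940/(-81 - (19/2 - 3*√3)) = -67940/(-81 + (-19/2 + 3*√3)) = -67940/(-181/2 + 3*√3)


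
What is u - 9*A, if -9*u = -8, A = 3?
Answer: -235/9 ≈ -26.111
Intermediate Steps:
u = 8/9 (u = -⅑*(-8) = 8/9 ≈ 0.88889)
u - 9*A = 8/9 - 9*3 = 8/9 - 27 = -235/9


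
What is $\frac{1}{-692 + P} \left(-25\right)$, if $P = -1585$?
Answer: $\frac{25}{2277} \approx 0.010979$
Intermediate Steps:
$\frac{1}{-692 + P} \left(-25\right) = \frac{1}{-692 - 1585} \left(-25\right) = \frac{1}{-2277} \left(-25\right) = \left(- \frac{1}{2277}\right) \left(-25\right) = \frac{25}{2277}$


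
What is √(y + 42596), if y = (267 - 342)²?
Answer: √48221 ≈ 219.59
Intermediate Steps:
y = 5625 (y = (-75)² = 5625)
√(y + 42596) = √(5625 + 42596) = √48221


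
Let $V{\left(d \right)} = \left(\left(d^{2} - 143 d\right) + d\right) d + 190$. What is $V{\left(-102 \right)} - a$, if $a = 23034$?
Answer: $-2561420$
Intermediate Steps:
$V{\left(d \right)} = 190 + d \left(d^{2} - 142 d\right)$ ($V{\left(d \right)} = \left(d^{2} - 142 d\right) d + 190 = d \left(d^{2} - 142 d\right) + 190 = 190 + d \left(d^{2} - 142 d\right)$)
$V{\left(-102 \right)} - a = \left(190 + \left(-102\right)^{3} - 142 \left(-102\right)^{2}\right) - 23034 = \left(190 - 1061208 - 1477368\right) - 23034 = -2538386 - 23034 = -2561420$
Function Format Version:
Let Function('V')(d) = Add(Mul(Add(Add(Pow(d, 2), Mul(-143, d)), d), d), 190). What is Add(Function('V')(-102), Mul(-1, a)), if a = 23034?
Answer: -2561420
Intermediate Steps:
Function('V')(d) = Add(190, Mul(d, Add(Pow(d, 2), Mul(-142, d)))) (Function('V')(d) = Add(Mul(Add(Pow(d, 2), Mul(-142, d)), d), 190) = Add(Mul(d, Add(Pow(d, 2), Mul(-142, d))), 190) = Add(190, Mul(d, Add(Pow(d, 2), Mul(-142, d)))))
Add(Function('V')(-102), Mul(-1, a)) = Add(Add(190, Pow(-102, 3), Mul(-142, Pow(-102, 2))), Mul(-1, 23034)) = Add(Add(190, -1061208, Mul(-142, 10404)), -23034) = Add(Add(190, -1061208, -1477368), -23034) = Add(-2538386, -23034) = -2561420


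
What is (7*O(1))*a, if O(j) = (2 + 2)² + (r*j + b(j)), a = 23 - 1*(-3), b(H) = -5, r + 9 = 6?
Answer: 1456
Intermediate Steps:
r = -3 (r = -9 + 6 = -3)
a = 26 (a = 23 + 3 = 26)
O(j) = 11 - 3*j (O(j) = (2 + 2)² + (-3*j - 5) = 4² + (-5 - 3*j) = 16 + (-5 - 3*j) = 11 - 3*j)
(7*O(1))*a = (7*(11 - 3*1))*26 = (7*(11 - 3))*26 = (7*8)*26 = 56*26 = 1456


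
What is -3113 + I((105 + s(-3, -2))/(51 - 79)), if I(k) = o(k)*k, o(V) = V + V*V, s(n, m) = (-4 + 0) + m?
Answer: -69032447/21952 ≈ -3144.7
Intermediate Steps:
s(n, m) = -4 + m
o(V) = V + V**2
I(k) = k**2*(1 + k) (I(k) = (k*(1 + k))*k = k**2*(1 + k))
-3113 + I((105 + s(-3, -2))/(51 - 79)) = -3113 + ((105 + (-4 - 2))/(51 - 79))**2*(1 + (105 + (-4 - 2))/(51 - 79)) = -3113 + ((105 - 6)/(-28))**2*(1 + (105 - 6)/(-28)) = -3113 + (99*(-1/28))**2*(1 + 99*(-1/28)) = -3113 + (-99/28)**2*(1 - 99/28) = -3113 + (9801/784)*(-71/28) = -3113 - 695871/21952 = -69032447/21952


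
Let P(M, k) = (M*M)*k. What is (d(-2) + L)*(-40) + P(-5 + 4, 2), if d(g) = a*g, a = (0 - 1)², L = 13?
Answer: -438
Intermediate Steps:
a = 1 (a = (-1)² = 1)
P(M, k) = k*M² (P(M, k) = M²*k = k*M²)
d(g) = g (d(g) = 1*g = g)
(d(-2) + L)*(-40) + P(-5 + 4, 2) = (-2 + 13)*(-40) + 2*(-5 + 4)² = 11*(-40) + 2*(-1)² = -440 + 2*1 = -440 + 2 = -438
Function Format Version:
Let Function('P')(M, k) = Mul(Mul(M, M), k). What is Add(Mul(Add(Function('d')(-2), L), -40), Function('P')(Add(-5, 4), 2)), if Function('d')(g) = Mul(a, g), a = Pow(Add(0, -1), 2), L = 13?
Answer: -438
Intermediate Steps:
a = 1 (a = Pow(-1, 2) = 1)
Function('P')(M, k) = Mul(k, Pow(M, 2)) (Function('P')(M, k) = Mul(Pow(M, 2), k) = Mul(k, Pow(M, 2)))
Function('d')(g) = g (Function('d')(g) = Mul(1, g) = g)
Add(Mul(Add(Function('d')(-2), L), -40), Function('P')(Add(-5, 4), 2)) = Add(Mul(Add(-2, 13), -40), Mul(2, Pow(Add(-5, 4), 2))) = Add(Mul(11, -40), Mul(2, Pow(-1, 2))) = Add(-440, Mul(2, 1)) = Add(-440, 2) = -438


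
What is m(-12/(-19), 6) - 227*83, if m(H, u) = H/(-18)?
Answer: -1073939/57 ≈ -18841.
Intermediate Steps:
m(H, u) = -H/18 (m(H, u) = H*(-1/18) = -H/18)
m(-12/(-19), 6) - 227*83 = -(-2)/(3*(-19)) - 227*83 = -(-2)*(-1)/(3*19) - 18841 = -1/18*12/19 - 18841 = -2/57 - 18841 = -1073939/57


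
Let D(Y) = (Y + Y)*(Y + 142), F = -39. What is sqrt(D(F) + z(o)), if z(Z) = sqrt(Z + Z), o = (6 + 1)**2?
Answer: sqrt(-8034 + 7*sqrt(2)) ≈ 89.577*I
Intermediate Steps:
o = 49 (o = 7**2 = 49)
D(Y) = 2*Y*(142 + Y) (D(Y) = (2*Y)*(142 + Y) = 2*Y*(142 + Y))
z(Z) = sqrt(2)*sqrt(Z) (z(Z) = sqrt(2*Z) = sqrt(2)*sqrt(Z))
sqrt(D(F) + z(o)) = sqrt(2*(-39)*(142 - 39) + sqrt(2)*sqrt(49)) = sqrt(2*(-39)*103 + sqrt(2)*7) = sqrt(-8034 + 7*sqrt(2))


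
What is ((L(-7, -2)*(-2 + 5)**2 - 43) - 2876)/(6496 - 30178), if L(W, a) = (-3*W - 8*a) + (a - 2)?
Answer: 437/3947 ≈ 0.11072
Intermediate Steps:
L(W, a) = -2 - 7*a - 3*W (L(W, a) = (-8*a - 3*W) + (-2 + a) = -2 - 7*a - 3*W)
((L(-7, -2)*(-2 + 5)**2 - 43) - 2876)/(6496 - 30178) = (((-2 - 7*(-2) - 3*(-7))*(-2 + 5)**2 - 43) - 2876)/(6496 - 30178) = (((-2 + 14 + 21)*3**2 - 43) - 2876)/(-23682) = ((33*9 - 43) - 2876)*(-1/23682) = ((297 - 43) - 2876)*(-1/23682) = (254 - 2876)*(-1/23682) = -2622*(-1/23682) = 437/3947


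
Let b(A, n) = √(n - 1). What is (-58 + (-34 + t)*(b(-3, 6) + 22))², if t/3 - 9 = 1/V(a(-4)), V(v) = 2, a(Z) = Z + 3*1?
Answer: 128769/4 + 1969*√5 ≈ 36595.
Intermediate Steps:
a(Z) = 3 + Z (a(Z) = Z + 3 = 3 + Z)
b(A, n) = √(-1 + n)
t = 57/2 (t = 27 + 3/2 = 57/2 ≈ 28.500)
(-58 + (-34 + t)*(b(-3, 6) + 22))² = (-58 + (-34 + 57/2)*(√(-1 + 6) + 22))² = (-58 - 11*(√5 + 22)/2)² = (-58 - 11*(22 + √5)/2)² = (-58 + (-121 - 11*√5/2))² = (-179 - 11*√5/2)²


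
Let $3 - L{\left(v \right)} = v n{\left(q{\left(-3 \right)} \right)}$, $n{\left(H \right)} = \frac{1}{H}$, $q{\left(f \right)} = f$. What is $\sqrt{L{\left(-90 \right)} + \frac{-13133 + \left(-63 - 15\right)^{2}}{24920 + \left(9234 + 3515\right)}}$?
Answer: $\frac{4 i \sqrt{2411079683}}{37669} \approx 5.2141 i$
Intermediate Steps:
$L{\left(v \right)} = 3 + \frac{v}{3}$ ($L{\left(v \right)} = 3 - \frac{v}{-3} = 3 - v \left(- \frac{1}{3}\right) = 3 - - \frac{v}{3} = 3 + \frac{v}{3}$)
$\sqrt{L{\left(-90 \right)} + \frac{-13133 + \left(-63 - 15\right)^{2}}{24920 + \left(9234 + 3515\right)}} = \sqrt{\left(3 + \frac{1}{3} \left(-90\right)\right) + \frac{-13133 + \left(-63 - 15\right)^{2}}{24920 + \left(9234 + 3515\right)}} = \sqrt{\left(3 - 30\right) + \frac{-13133 + \left(-78\right)^{2}}{24920 + 12749}} = \sqrt{-27 + \frac{-13133 + 6084}{37669}} = \sqrt{-27 - \frac{7049}{37669}} = \sqrt{- \frac{1024112}{37669}} = \frac{4 i \sqrt{2411079683}}{37669}$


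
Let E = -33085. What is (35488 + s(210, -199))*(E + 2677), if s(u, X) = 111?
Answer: -1082494392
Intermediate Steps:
(35488 + s(210, -199))*(E + 2677) = (35488 + 111)*(-33085 + 2677) = 35599*(-30408) = -1082494392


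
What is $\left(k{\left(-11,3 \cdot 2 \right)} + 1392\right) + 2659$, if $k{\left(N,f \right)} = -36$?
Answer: $4015$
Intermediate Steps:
$\left(k{\left(-11,3 \cdot 2 \right)} + 1392\right) + 2659 = \left(-36 + 1392\right) + 2659 = 1356 + 2659 = 4015$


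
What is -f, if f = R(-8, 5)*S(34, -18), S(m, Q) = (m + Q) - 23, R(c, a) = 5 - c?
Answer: 91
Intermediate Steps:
S(m, Q) = -23 + Q + m (S(m, Q) = (Q + m) - 23 = -23 + Q + m)
f = -91 (f = (5 - 1*(-8))*(-23 - 18 + 34) = (5 + 8)*(-7) = 13*(-7) = -91)
-f = -1*(-91) = 91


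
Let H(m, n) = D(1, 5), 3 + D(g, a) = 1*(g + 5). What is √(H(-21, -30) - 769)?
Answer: I*√766 ≈ 27.677*I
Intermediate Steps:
D(g, a) = 2 + g (D(g, a) = -3 + 1*(g + 5) = -3 + 1*(5 + g) = -3 + (5 + g) = 2 + g)
H(m, n) = 3 (H(m, n) = 2 + 1 = 3)
√(H(-21, -30) - 769) = √(3 - 769) = √(-766) = I*√766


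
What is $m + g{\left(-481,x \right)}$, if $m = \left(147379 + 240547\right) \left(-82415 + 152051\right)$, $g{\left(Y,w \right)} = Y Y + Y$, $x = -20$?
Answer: $27013845816$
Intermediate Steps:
$g{\left(Y,w \right)} = Y + Y^{2}$ ($g{\left(Y,w \right)} = Y^{2} + Y = Y + Y^{2}$)
$m = 27013614936$ ($m = 387926 \cdot 69636 = 27013614936$)
$m + g{\left(-481,x \right)} = 27013614936 - 481 \left(1 - 481\right) = 27013614936 - -230880 = 27013614936 + 230880 = 27013845816$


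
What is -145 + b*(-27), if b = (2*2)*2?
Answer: -361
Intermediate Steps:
b = 8 (b = 4*2 = 8)
-145 + b*(-27) = -145 + 8*(-27) = -145 - 216 = -361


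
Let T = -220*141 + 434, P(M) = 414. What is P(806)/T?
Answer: -207/15293 ≈ -0.013536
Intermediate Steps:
T = -30586 (T = -31020 + 434 = -30586)
P(806)/T = 414/(-30586) = 414*(-1/30586) = -207/15293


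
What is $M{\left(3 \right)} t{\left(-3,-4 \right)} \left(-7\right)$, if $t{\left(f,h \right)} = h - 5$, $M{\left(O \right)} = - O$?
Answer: $-189$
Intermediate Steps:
$t{\left(f,h \right)} = -5 + h$
$M{\left(3 \right)} t{\left(-3,-4 \right)} \left(-7\right) = \left(-1\right) 3 \left(-5 - 4\right) \left(-7\right) = \left(-3\right) \left(-9\right) \left(-7\right) = 27 \left(-7\right) = -189$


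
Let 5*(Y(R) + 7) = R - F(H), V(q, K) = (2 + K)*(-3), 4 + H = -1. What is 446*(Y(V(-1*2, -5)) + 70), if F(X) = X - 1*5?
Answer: 148964/5 ≈ 29793.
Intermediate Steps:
H = -5 (H = -4 - 1 = -5)
V(q, K) = -6 - 3*K
F(X) = -5 + X (F(X) = X - 5 = -5 + X)
Y(R) = -5 + R/5 (Y(R) = -7 + (R - (-5 - 5))/5 = -7 + (R - 1*(-10))/5 = -7 + (R + 10)/5 = -7 + (10 + R)/5 = -7 + (2 + R/5) = -5 + R/5)
446*(Y(V(-1*2, -5)) + 70) = 446*((-5 + (-6 - 3*(-5))/5) + 70) = 446*((-5 + (-6 + 15)/5) + 70) = 446*((-5 + (⅕)*9) + 70) = 446*((-5 + 9/5) + 70) = 446*(-16/5 + 70) = 446*(334/5) = 148964/5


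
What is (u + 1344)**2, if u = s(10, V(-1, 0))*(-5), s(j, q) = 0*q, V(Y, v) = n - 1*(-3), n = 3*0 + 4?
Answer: 1806336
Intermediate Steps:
n = 4 (n = 0 + 4 = 4)
V(Y, v) = 7 (V(Y, v) = 4 - 1*(-3) = 4 + 3 = 7)
s(j, q) = 0
u = 0 (u = 0*(-5) = 0)
(u + 1344)**2 = (0 + 1344)**2 = 1344**2 = 1806336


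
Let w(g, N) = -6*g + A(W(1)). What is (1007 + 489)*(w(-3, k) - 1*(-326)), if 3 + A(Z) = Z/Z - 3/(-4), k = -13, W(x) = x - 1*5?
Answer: 512754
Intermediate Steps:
W(x) = -5 + x (W(x) = x - 5 = -5 + x)
A(Z) = -5/4 (A(Z) = -3 + (Z/Z - 3/(-4)) = -3 + (1 - 3*(-1/4)) = -3 + (1 + 3/4) = -3 + 7/4 = -5/4)
w(g, N) = -5/4 - 6*g (w(g, N) = -6*g - 5/4 = -5/4 - 6*g)
(1007 + 489)*(w(-3, k) - 1*(-326)) = (1007 + 489)*((-5/4 - 6*(-3)) - 1*(-326)) = 1496*((-5/4 + 18) + 326) = 1496*(67/4 + 326) = 1496*(1371/4) = 512754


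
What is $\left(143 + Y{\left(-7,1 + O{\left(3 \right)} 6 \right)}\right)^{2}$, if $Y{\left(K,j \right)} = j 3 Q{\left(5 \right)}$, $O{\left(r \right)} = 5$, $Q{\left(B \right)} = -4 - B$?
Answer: $481636$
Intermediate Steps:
$Y{\left(K,j \right)} = - 27 j$ ($Y{\left(K,j \right)} = j 3 \left(-4 - 5\right) = 3 j \left(-4 - 5\right) = 3 j \left(-9\right) = - 27 j$)
$\left(143 + Y{\left(-7,1 + O{\left(3 \right)} 6 \right)}\right)^{2} = \left(143 - 27 \left(1 + 5 \cdot 6\right)\right)^{2} = \left(143 - 27 \left(1 + 30\right)\right)^{2} = \left(143 - 837\right)^{2} = \left(-694\right)^{2} = 481636$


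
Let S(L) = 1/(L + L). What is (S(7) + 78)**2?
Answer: 1194649/196 ≈ 6095.1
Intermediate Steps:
S(L) = 1/(2*L)
(S(7) + 78)**2 = ((1/2)/7 + 78)**2 = ((1/2)*(1/7) + 78)**2 = (1/14 + 78)**2 = (1093/14)**2 = 1194649/196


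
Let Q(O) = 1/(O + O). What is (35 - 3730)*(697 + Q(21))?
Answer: -108171125/42 ≈ -2.5755e+6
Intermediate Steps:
Q(O) = 1/(2*O)
(35 - 3730)*(697 + Q(21)) = (35 - 3730)*(697 + (½)/21) = -3695*(697 + (½)*(1/21)) = -3695*(697 + 1/42) = -3695*29275/42 = -108171125/42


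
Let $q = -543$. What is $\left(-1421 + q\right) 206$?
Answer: $-404584$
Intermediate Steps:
$\left(-1421 + q\right) 206 = \left(-1421 - 543\right) 206 = \left(-1964\right) 206 = -404584$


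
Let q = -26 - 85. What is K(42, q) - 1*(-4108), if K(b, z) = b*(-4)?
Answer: 3940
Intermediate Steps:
q = -111
K(b, z) = -4*b
K(42, q) - 1*(-4108) = -4*42 - 1*(-4108) = -168 + 4108 = 3940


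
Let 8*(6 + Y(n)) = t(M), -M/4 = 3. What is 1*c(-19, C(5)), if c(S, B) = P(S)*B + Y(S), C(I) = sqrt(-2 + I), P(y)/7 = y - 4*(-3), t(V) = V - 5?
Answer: -65/8 - 49*sqrt(3) ≈ -92.995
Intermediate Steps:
M = -12 (M = -4*3 = -12)
t(V) = -5 + V
Y(n) = -65/8 (Y(n) = -6 + (-5 - 12)/8 = -6 + (1/8)*(-17) = -6 - 17/8 = -65/8)
P(y) = 84 + 7*y (P(y) = 7*(y - 4*(-3)) = 7*(y + 12) = 7*(12 + y) = 84 + 7*y)
c(S, B) = -65/8 + B*(84 + 7*S) (c(S, B) = (84 + 7*S)*B - 65/8 = B*(84 + 7*S) - 65/8 = -65/8 + B*(84 + 7*S))
1*c(-19, C(5)) = 1*(-65/8 + 7*sqrt(-2 + 5)*(12 - 19)) = 1*(-65/8 + 7*sqrt(3)*(-7)) = 1*(-65/8 - 49*sqrt(3)) = -65/8 - 49*sqrt(3)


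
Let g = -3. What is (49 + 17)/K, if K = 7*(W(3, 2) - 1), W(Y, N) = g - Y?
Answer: -66/49 ≈ -1.3469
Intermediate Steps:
W(Y, N) = -3 - Y
K = -49 (K = 7*((-3 - 1*3) - 1) = 7*((-3 - 3) - 1) = 7*(-6 - 1) = 7*(-7) = -49)
(49 + 17)/K = (49 + 17)/(-49) = -1/49*66 = -66/49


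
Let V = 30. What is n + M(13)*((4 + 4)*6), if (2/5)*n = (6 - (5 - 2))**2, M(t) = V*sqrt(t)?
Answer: 45/2 + 1440*sqrt(13) ≈ 5214.5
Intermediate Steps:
M(t) = 30*sqrt(t)
n = 45/2 (n = 5*(6 - (5 - 2))**2/2 = 5*(6 - 1*3)**2/2 = 5*(6 - 3)**2/2 = (5/2)*3**2 = (5/2)*9 = 45/2 ≈ 22.500)
n + M(13)*((4 + 4)*6) = 45/2 + (30*sqrt(13))*((4 + 4)*6) = 45/2 + (30*sqrt(13))*(8*6) = 45/2 + (30*sqrt(13))*48 = 45/2 + 1440*sqrt(13)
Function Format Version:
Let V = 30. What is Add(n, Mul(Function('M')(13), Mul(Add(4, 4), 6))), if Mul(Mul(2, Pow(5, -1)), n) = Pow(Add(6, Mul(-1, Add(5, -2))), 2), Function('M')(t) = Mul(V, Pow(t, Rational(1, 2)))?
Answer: Add(Rational(45, 2), Mul(1440, Pow(13, Rational(1, 2)))) ≈ 5214.5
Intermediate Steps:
Function('M')(t) = Mul(30, Pow(t, Rational(1, 2)))
n = Rational(45, 2) (n = Mul(Rational(5, 2), Pow(Add(6, Mul(-1, Add(5, -2))), 2)) = Mul(Rational(5, 2), Pow(Add(6, Mul(-1, 3)), 2)) = Mul(Rational(5, 2), Pow(Add(6, -3), 2)) = Mul(Rational(5, 2), Pow(3, 2)) = Mul(Rational(5, 2), 9) = Rational(45, 2) ≈ 22.500)
Add(n, Mul(Function('M')(13), Mul(Add(4, 4), 6))) = Add(Rational(45, 2), Mul(Mul(30, Pow(13, Rational(1, 2))), Mul(Add(4, 4), 6))) = Add(Rational(45, 2), Mul(Mul(30, Pow(13, Rational(1, 2))), Mul(8, 6))) = Add(Rational(45, 2), Mul(Mul(30, Pow(13, Rational(1, 2))), 48)) = Add(Rational(45, 2), Mul(1440, Pow(13, Rational(1, 2))))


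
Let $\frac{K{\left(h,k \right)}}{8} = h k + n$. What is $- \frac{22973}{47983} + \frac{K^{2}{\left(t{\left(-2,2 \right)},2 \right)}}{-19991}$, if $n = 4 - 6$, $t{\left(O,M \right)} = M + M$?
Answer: $- \frac{569806075}{959228153} \approx -0.59403$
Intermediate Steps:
$t{\left(O,M \right)} = 2 M$
$n = -2$ ($n = 4 - 6 = -2$)
$K{\left(h,k \right)} = -16 + 8 h k$ ($K{\left(h,k \right)} = 8 \left(h k - 2\right) = 8 \left(-2 + h k\right) = -16 + 8 h k$)
$- \frac{22973}{47983} + \frac{K^{2}{\left(t{\left(-2,2 \right)},2 \right)}}{-19991} = - \frac{22973}{47983} + \frac{\left(-16 + 8 \cdot 2 \cdot 2 \cdot 2\right)^{2}}{-19991} = \left(-22973\right) \frac{1}{47983} + \left(-16 + 8 \cdot 4 \cdot 2\right)^{2} \left(- \frac{1}{19991}\right) = - \frac{22973}{47983} + \left(-16 + 64\right)^{2} \left(- \frac{1}{19991}\right) = - \frac{22973}{47983} + 48^{2} \left(- \frac{1}{19991}\right) = - \frac{22973}{47983} + 2304 \left(- \frac{1}{19991}\right) = - \frac{22973}{47983} - \frac{2304}{19991} = - \frac{569806075}{959228153}$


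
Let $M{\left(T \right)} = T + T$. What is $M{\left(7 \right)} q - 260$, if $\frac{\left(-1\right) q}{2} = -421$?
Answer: $11528$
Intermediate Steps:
$q = 842$ ($q = \left(-2\right) \left(-421\right) = 842$)
$M{\left(T \right)} = 2 T$
$M{\left(7 \right)} q - 260 = 2 \cdot 7 \cdot 842 - 260 = 14 \cdot 842 - 260 = 11788 - 260 = 11528$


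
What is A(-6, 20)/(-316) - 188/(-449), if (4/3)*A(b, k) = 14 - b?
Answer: 52673/141884 ≈ 0.37124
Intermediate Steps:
A(b, k) = 21/2 - 3*b/4 (A(b, k) = 3*(14 - b)/4 = 21/2 - 3*b/4)
A(-6, 20)/(-316) - 188/(-449) = (21/2 - ¾*(-6))/(-316) - 188/(-449) = (21/2 + 9/2)*(-1/316) - 188*(-1/449) = 15*(-1/316) + 188/449 = -15/316 + 188/449 = 52673/141884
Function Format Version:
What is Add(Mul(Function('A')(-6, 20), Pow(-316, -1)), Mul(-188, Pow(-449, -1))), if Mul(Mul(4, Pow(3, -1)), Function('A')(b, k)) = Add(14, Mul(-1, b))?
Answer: Rational(52673, 141884) ≈ 0.37124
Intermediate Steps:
Function('A')(b, k) = Add(Rational(21, 2), Mul(Rational(-3, 4), b)) (Function('A')(b, k) = Mul(Rational(3, 4), Add(14, Mul(-1, b))) = Add(Rational(21, 2), Mul(Rational(-3, 4), b)))
Add(Mul(Function('A')(-6, 20), Pow(-316, -1)), Mul(-188, Pow(-449, -1))) = Add(Mul(Add(Rational(21, 2), Mul(Rational(-3, 4), -6)), Pow(-316, -1)), Mul(-188, Pow(-449, -1))) = Add(Mul(Add(Rational(21, 2), Rational(9, 2)), Rational(-1, 316)), Mul(-188, Rational(-1, 449))) = Add(Mul(15, Rational(-1, 316)), Rational(188, 449)) = Add(Rational(-15, 316), Rational(188, 449)) = Rational(52673, 141884)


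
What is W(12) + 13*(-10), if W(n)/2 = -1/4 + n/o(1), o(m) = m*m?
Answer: -213/2 ≈ -106.50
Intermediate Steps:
o(m) = m²
W(n) = -½ + 2*n (W(n) = 2*(-1/4 + n/(1²)) = 2*(-1*¼ + n/1) = 2*(-¼ + n*1) = 2*(-¼ + n) = -½ + 2*n)
W(12) + 13*(-10) = (-½ + 2*12) + 13*(-10) = (-½ + 24) - 130 = 47/2 - 130 = -213/2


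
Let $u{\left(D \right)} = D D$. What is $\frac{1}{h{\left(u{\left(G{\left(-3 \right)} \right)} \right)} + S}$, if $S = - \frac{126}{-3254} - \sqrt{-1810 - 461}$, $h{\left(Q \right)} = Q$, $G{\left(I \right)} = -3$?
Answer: $\frac{7975554}{2075965465} + \frac{2647129 i \sqrt{2271}}{6227896395} \approx 0.0038419 + 0.020255 i$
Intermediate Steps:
$u{\left(D \right)} = D^{2}$
$S = \frac{63}{1627} - i \sqrt{2271}$ ($S = \left(-126\right) \left(- \frac{1}{3254}\right) - \sqrt{-2271} = \frac{63}{1627} - i \sqrt{2271} \approx 0.038722 - 47.655 i$)
$\frac{1}{h{\left(u{\left(G{\left(-3 \right)} \right)} \right)} + S} = \frac{1}{\left(-3\right)^{2} + \left(\frac{63}{1627} - i \sqrt{2271}\right)} = \frac{1}{9 + \left(\frac{63}{1627} - i \sqrt{2271}\right)} = \frac{1}{\frac{14706}{1627} - i \sqrt{2271}}$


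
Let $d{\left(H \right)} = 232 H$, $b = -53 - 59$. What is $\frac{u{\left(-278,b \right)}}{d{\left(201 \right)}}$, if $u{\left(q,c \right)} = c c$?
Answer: $\frac{1568}{5829} \approx 0.269$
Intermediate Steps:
$b = -112$ ($b = -53 - 59 = -112$)
$u{\left(q,c \right)} = c^{2}$
$\frac{u{\left(-278,b \right)}}{d{\left(201 \right)}} = \frac{\left(-112\right)^{2}}{232 \cdot 201} = \frac{12544}{46632} = 12544 \cdot \frac{1}{46632} = \frac{1568}{5829}$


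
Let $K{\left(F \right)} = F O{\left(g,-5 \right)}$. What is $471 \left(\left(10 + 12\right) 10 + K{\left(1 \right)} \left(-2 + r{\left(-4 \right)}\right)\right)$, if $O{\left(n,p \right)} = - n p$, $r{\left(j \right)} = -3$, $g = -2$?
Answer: $127170$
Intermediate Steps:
$O{\left(n,p \right)} = - n p$
$K{\left(F \right)} = - 10 F$ ($K{\left(F \right)} = F \left(\left(-1\right) \left(-2\right) \left(-5\right)\right) = F \left(-10\right) = - 10 F$)
$471 \left(\left(10 + 12\right) 10 + K{\left(1 \right)} \left(-2 + r{\left(-4 \right)}\right)\right) = 471 \left(\left(10 + 12\right) 10 + \left(-10\right) 1 \left(-2 - 3\right)\right) = 471 \left(22 \cdot 10 - -50\right) = 471 \left(220 + 50\right) = 471 \cdot 270 = 127170$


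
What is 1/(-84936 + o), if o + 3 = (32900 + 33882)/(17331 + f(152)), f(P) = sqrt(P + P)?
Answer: -25511397287481/2166814270360943545 + 267128*sqrt(19)/2166814270360943545 ≈ -1.1774e-5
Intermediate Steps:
f(P) = sqrt(2)*sqrt(P) (f(P) = sqrt(2*P) = sqrt(2)*sqrt(P))
o = -3 + 66782/(17331 + 4*sqrt(19)) (o = -3 + (32900 + 33882)/(17331 + sqrt(2)*sqrt(152)) = -3 + 66782/(17331 + sqrt(2)*(2*sqrt(38))) = -3 + 66782/(17331 + 4*sqrt(19)) ≈ 0.84945)
1/(-84936 + o) = 1/(-84936 + (256309071/300363257 - 267128*sqrt(19)/300363257)) = 1/(-25511397287481/300363257 - 267128*sqrt(19)/300363257)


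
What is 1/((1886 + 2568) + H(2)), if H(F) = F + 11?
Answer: 1/4467 ≈ 0.00022386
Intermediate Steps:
H(F) = 11 + F
1/((1886 + 2568) + H(2)) = 1/((1886 + 2568) + (11 + 2)) = 1/(4454 + 13) = 1/4467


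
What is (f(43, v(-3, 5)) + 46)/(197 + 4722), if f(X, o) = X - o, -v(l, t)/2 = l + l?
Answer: 77/4919 ≈ 0.015654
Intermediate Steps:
v(l, t) = -4*l (v(l, t) = -2*(l + l) = -4*l)
(f(43, v(-3, 5)) + 46)/(197 + 4722) = ((43 - (-4)*(-3)) + 46)/(197 + 4722) = ((43 - 1*12) + 46)/4919 = ((43 - 12) + 46)*(1/4919) = (31 + 46)*(1/4919) = 77*(1/4919) = 77/4919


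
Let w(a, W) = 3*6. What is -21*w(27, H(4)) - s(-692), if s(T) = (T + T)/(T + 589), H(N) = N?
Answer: -40318/103 ≈ -391.44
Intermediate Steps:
s(T) = 2*T/(589 + T) (s(T) = (2*T)/(589 + T) = 2*T/(589 + T))
w(a, W) = 18
-21*w(27, H(4)) - s(-692) = -21*18 - 2*(-692)/(589 - 692) = -378 - 2*(-692)/(-103) = -378 - 2*(-692)*(-1)/103 = -378 - 1*1384/103 = -378 - 1384/103 = -40318/103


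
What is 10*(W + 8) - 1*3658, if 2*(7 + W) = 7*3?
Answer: -3543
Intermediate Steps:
W = 7/2 (W = -7 + (7*3)/2 = -7 + (½)*21 = -7 + 21/2 = 7/2 ≈ 3.5000)
10*(W + 8) - 1*3658 = 10*(7/2 + 8) - 1*3658 = 10*(23/2) - 3658 = 115 - 3658 = -3543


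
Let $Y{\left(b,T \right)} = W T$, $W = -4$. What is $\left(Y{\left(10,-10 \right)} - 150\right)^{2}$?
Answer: $12100$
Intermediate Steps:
$Y{\left(b,T \right)} = - 4 T$
$\left(Y{\left(10,-10 \right)} - 150\right)^{2} = \left(\left(-4\right) \left(-10\right) - 150\right)^{2} = \left(40 - 150\right)^{2} = \left(-110\right)^{2} = 12100$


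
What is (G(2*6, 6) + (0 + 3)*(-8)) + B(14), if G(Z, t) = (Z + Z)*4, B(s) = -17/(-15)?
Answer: 1097/15 ≈ 73.133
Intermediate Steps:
B(s) = 17/15 (B(s) = -17*(-1/15) = 17/15)
G(Z, t) = 8*Z (G(Z, t) = (2*Z)*4 = 8*Z)
(G(2*6, 6) + (0 + 3)*(-8)) + B(14) = (8*(2*6) + (0 + 3)*(-8)) + 17/15 = (8*12 + 3*(-8)) + 17/15 = (96 - 24) + 17/15 = 72 + 17/15 = 1097/15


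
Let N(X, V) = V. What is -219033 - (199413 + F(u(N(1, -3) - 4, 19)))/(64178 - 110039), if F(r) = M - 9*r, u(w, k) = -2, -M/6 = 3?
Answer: -3348291000/15287 ≈ -2.1903e+5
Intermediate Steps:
M = -18 (M = -6*3 = -18)
F(r) = -18 - 9*r
-219033 - (199413 + F(u(N(1, -3) - 4, 19)))/(64178 - 110039) = -219033 - (199413 + (-18 - 9*(-2)))/(64178 - 110039) = -219033 - (199413 + (-18 + 18))/(-45861) = -219033 - (199413 + 0)*(-1)/45861 = -219033 - 199413*(-1)/45861 = -219033 - 1*(-66471/15287) = -219033 + 66471/15287 = -3348291000/15287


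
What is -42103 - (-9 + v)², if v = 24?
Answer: -42328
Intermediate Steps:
-42103 - (-9 + v)² = -42103 - (-9 + 24)² = -42103 - 1*15² = -42103 - 1*225 = -42103 - 225 = -42328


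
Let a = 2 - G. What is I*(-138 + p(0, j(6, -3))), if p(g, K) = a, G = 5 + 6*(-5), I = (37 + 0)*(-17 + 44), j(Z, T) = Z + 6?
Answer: -110889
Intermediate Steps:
j(Z, T) = 6 + Z
I = 999 (I = 37*27 = 999)
G = -25 (G = 5 - 30 = -25)
a = 27 (a = 2 - 1*(-25) = 2 + 25 = 27)
p(g, K) = 27
I*(-138 + p(0, j(6, -3))) = 999*(-138 + 27) = 999*(-111) = -110889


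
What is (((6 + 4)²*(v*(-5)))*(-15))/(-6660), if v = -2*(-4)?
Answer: -1000/111 ≈ -9.0090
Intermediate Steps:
v = 8
(((6 + 4)²*(v*(-5)))*(-15))/(-6660) = (((6 + 4)²*(8*(-5)))*(-15))/(-6660) = ((10²*(-40))*(-15))*(-1/6660) = ((100*(-40))*(-15))*(-1/6660) = -4000*(-15)*(-1/6660) = 60000*(-1/6660) = -1000/111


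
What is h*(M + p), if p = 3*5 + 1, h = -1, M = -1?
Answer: -15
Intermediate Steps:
p = 16 (p = 15 + 1 = 16)
h*(M + p) = -(-1 + 16) = -1*15 = -15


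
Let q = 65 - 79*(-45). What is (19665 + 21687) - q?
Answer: 37732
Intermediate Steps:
q = 3620 (q = 65 + 3555 = 3620)
(19665 + 21687) - q = (19665 + 21687) - 1*3620 = 41352 - 3620 = 37732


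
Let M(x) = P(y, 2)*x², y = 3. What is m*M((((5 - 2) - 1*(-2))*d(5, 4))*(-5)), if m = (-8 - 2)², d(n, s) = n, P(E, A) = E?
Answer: 4687500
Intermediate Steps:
m = 100 (m = (-10)² = 100)
M(x) = 3*x²
m*M((((5 - 2) - 1*(-2))*d(5, 4))*(-5)) = 100*(3*((((5 - 2) - 1*(-2))*5)*(-5))²) = 100*(3*(((3 + 2)*5)*(-5))²) = 100*(3*((5*5)*(-5))²) = 100*(3*(25*(-5))²) = 100*(3*(-125)²) = 100*(3*15625) = 100*46875 = 4687500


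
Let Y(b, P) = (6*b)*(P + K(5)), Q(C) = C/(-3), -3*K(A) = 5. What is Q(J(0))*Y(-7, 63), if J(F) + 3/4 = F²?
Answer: -644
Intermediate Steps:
J(F) = -¾ + F²
K(A) = -5/3 (K(A) = -⅓*5 = -5/3)
Q(C) = -C/3 (Q(C) = C*(-⅓) = -C/3)
Y(b, P) = 6*b*(-5/3 + P) (Y(b, P) = (6*b)*(P - 5/3) = (6*b)*(-5/3 + P) = 6*b*(-5/3 + P))
Q(J(0))*Y(-7, 63) = (-(-¾ + 0²)/3)*(2*(-7)*(-5 + 3*63)) = (-(-¾ + 0)/3)*(2*(-7)*(-5 + 189)) = (-⅓*(-¾))*(2*(-7)*184) = (¼)*(-2576) = -644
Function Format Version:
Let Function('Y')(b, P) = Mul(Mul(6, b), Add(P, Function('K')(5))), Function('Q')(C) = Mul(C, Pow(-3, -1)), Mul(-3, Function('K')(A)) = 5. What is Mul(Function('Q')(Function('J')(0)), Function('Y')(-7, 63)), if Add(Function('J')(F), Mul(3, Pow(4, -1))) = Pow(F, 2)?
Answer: -644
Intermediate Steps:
Function('J')(F) = Add(Rational(-3, 4), Pow(F, 2))
Function('K')(A) = Rational(-5, 3) (Function('K')(A) = Mul(Rational(-1, 3), 5) = Rational(-5, 3))
Function('Q')(C) = Mul(Rational(-1, 3), C) (Function('Q')(C) = Mul(C, Rational(-1, 3)) = Mul(Rational(-1, 3), C))
Function('Y')(b, P) = Mul(6, b, Add(Rational(-5, 3), P)) (Function('Y')(b, P) = Mul(Mul(6, b), Add(P, Rational(-5, 3))) = Mul(Mul(6, b), Add(Rational(-5, 3), P)) = Mul(6, b, Add(Rational(-5, 3), P)))
Mul(Function('Q')(Function('J')(0)), Function('Y')(-7, 63)) = Mul(Mul(Rational(-1, 3), Add(Rational(-3, 4), Pow(0, 2))), Mul(2, -7, Add(-5, Mul(3, 63)))) = Mul(Mul(Rational(-1, 3), Add(Rational(-3, 4), 0)), Mul(2, -7, Add(-5, 189))) = Mul(Mul(Rational(-1, 3), Rational(-3, 4)), Mul(2, -7, 184)) = Mul(Rational(1, 4), -2576) = -644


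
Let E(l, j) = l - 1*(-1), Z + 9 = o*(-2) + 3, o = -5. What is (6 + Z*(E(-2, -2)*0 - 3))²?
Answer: 36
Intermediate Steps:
Z = 4 (Z = -9 + (-5*(-2) + 3) = -9 + (10 + 3) = -9 + 13 = 4)
E(l, j) = 1 + l (E(l, j) = l + 1 = 1 + l)
(6 + Z*(E(-2, -2)*0 - 3))² = (6 + 4*((1 - 2)*0 - 3))² = (6 + 4*(-1*0 - 3))² = (6 + 4*(0 - 3))² = (6 + 4*(-3))² = (6 - 12)² = (-6)² = 36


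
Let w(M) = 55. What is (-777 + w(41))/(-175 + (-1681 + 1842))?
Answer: 361/7 ≈ 51.571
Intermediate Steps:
(-777 + w(41))/(-175 + (-1681 + 1842)) = (-777 + 55)/(-175 + (-1681 + 1842)) = -722/(-175 + 161) = -722/(-14) = -722*(-1/14) = 361/7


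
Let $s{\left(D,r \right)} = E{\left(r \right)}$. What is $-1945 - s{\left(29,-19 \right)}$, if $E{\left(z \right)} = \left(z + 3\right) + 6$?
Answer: $-1935$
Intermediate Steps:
$E{\left(z \right)} = 9 + z$ ($E{\left(z \right)} = \left(3 + z\right) + 6 = 9 + z$)
$s{\left(D,r \right)} = 9 + r$
$-1945 - s{\left(29,-19 \right)} = -1945 - \left(9 - 19\right) = -1945 - -10 = -1945 + 10 = -1935$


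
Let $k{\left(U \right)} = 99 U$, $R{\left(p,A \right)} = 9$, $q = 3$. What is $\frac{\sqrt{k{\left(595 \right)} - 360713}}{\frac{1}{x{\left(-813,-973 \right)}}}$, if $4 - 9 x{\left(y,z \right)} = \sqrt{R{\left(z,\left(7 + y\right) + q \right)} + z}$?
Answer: $\frac{8 \sqrt{4545983}}{9} + \frac{16 i \sqrt{18863}}{9} \approx 1895.2 + 244.16 i$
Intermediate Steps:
$x{\left(y,z \right)} = \frac{4}{9} - \frac{\sqrt{9 + z}}{9}$
$\frac{\sqrt{k{\left(595 \right)} - 360713}}{\frac{1}{x{\left(-813,-973 \right)}}} = \frac{\sqrt{99 \cdot 595 - 360713}}{\frac{1}{\frac{4}{9} - \frac{\sqrt{9 - 973}}{9}}} = \frac{\sqrt{58905 - 360713}}{\frac{1}{\frac{4}{9} - \frac{\sqrt{-964}}{9}}} = \frac{\sqrt{-301808}}{\frac{1}{\frac{4}{9} - \frac{2 i \sqrt{241}}{9}}} = \frac{4 i \sqrt{18863}}{\frac{1}{\frac{4}{9} - \frac{2 i \sqrt{241}}{9}}} = 4 i \sqrt{18863} \left(\frac{4}{9} - \frac{2 i \sqrt{241}}{9}\right)$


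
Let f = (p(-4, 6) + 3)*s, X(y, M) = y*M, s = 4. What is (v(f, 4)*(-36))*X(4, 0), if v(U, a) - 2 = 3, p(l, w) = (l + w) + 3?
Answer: 0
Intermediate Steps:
X(y, M) = M*y
p(l, w) = 3 + l + w
f = 32 (f = ((3 - 4 + 6) + 3)*4 = (5 + 3)*4 = 8*4 = 32)
v(U, a) = 5 (v(U, a) = 2 + 3 = 5)
(v(f, 4)*(-36))*X(4, 0) = (5*(-36))*(0*4) = -180*0 = 0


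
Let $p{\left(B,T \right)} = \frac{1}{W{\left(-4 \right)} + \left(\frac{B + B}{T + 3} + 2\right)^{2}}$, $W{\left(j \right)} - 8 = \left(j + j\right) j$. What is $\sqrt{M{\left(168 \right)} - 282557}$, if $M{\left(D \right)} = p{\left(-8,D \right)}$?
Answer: $\frac{i \sqrt{114997979884421609}}{637958} \approx 531.56 i$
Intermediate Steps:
$W{\left(j \right)} = 8 + 2 j^{2}$ ($W{\left(j \right)} = 8 + \left(j + j\right) j = 8 + 2 j j = 8 + 2 j^{2}$)
$p{\left(B,T \right)} = \frac{1}{40 + \left(2 + \frac{2 B}{3 + T}\right)^{2}}$ ($p{\left(B,T \right)} = \frac{1}{\left(8 + 2 \left(-4\right)^{2}\right) + \left(\frac{B + B}{T + 3} + 2\right)^{2}} = \frac{1}{\left(8 + 2 \cdot 16\right) + \left(\frac{2 B}{3 + T} + 2\right)^{2}} = \frac{1}{\left(8 + 32\right) + \left(\frac{2 B}{3 + T} + 2\right)^{2}} = \frac{1}{40 + \left(2 + \frac{2 B}{3 + T}\right)^{2}}$)
$M{\left(D \right)} = \frac{\left(3 + D\right)^{2}}{4 \left(\left(-5 + D\right)^{2} + 10 \left(3 + D\right)^{2}\right)}$ ($M{\left(D \right)} = \frac{\left(3 + D\right)^{2}}{4 \left(\left(3 - 8 + D\right)^{2} + 10 \left(3 + D\right)^{2}\right)} = \frac{\left(3 + D\right)^{2}}{4 \left(\left(-5 + D\right)^{2} + 10 \left(3 + D\right)^{2}\right)}$)
$\sqrt{M{\left(168 \right)} - 282557} = \sqrt{\frac{\left(3 + 168\right)^{2}}{4 \left(\left(-5 + 168\right)^{2} + 10 \left(3 + 168\right)^{2}\right)} - 282557} = \sqrt{\frac{171^{2}}{4 \left(163^{2} + 10 \cdot 171^{2}\right)} - 282557} = \sqrt{\frac{1}{4} \cdot 29241 \frac{1}{26569 + 10 \cdot 29241} - 282557} = \sqrt{\frac{1}{4} \cdot 29241 \frac{1}{26569 + 292410} - 282557} = \sqrt{\frac{1}{4} \cdot 29241 \cdot \frac{1}{318979} - 282557} = \sqrt{\frac{29241}{1275916} - 282557} = \sqrt{- \frac{360518967971}{1275916}} = \frac{i \sqrt{114997979884421609}}{637958}$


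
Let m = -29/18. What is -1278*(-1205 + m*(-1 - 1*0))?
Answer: 1537931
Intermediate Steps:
m = -29/18 (m = -29*1/18 = -29/18 ≈ -1.6111)
-1278*(-1205 + m*(-1 - 1*0)) = -1278*(-1205 - 29*(-1 - 1*0)/18) = -1278*(-1205 - 29*(-1 + 0)/18) = -1278*(-1205 - 29/18*(-1)) = -1278*(-1205 + 29/18) = -1278*(-21661/18) = 1537931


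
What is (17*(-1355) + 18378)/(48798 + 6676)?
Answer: -4657/55474 ≈ -0.083949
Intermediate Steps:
(17*(-1355) + 18378)/(48798 + 6676) = (-23035 + 18378)/55474 = -4657*1/55474 = -4657/55474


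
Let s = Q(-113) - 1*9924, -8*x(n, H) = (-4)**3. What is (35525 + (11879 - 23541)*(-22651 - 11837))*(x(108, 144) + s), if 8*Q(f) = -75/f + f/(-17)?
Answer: -15322627994549141/3842 ≈ -3.9882e+12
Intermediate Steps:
Q(f) = -75/(8*f) - f/136 (Q(f) = (-75/f + f/(-17))/8 = (-75/f + f*(-1/17))/8 = (-75/f - f/17)/8 = -75/(8*f) - f/136)
x(n, H) = 8 (x(n, H) = -1/8*(-4)**3 = -1/8*(-64) = 8)
s = -38124497/3842 (s = (1/136)*(-1275 - 1*(-113)**2)/(-113) - 1*9924 = (1/136)*(-1/113)*(-1275 - 1*12769) - 9924 = (1/136)*(-1/113)*(-1275 - 12769) - 9924 = (1/136)*(-1/113)*(-14044) - 9924 = 3511/3842 - 9924 = -38124497/3842 ≈ -9923.1)
(35525 + (11879 - 23541)*(-22651 - 11837))*(x(108, 144) + s) = (35525 + (11879 - 23541)*(-22651 - 11837))*(8 - 38124497/3842) = (35525 - 11662*(-34488))*(-38093761/3842) = (35525 + 402199056)*(-38093761/3842) = 402234581*(-38093761/3842) = -15322627994549141/3842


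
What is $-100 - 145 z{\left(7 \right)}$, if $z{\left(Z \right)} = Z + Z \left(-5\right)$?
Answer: $3960$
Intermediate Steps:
$z{\left(Z \right)} = - 4 Z$ ($z{\left(Z \right)} = Z - 5 Z = - 4 Z$)
$-100 - 145 z{\left(7 \right)} = -100 - 145 \left(\left(-4\right) 7\right) = -100 - -4060 = -100 + 4060 = 3960$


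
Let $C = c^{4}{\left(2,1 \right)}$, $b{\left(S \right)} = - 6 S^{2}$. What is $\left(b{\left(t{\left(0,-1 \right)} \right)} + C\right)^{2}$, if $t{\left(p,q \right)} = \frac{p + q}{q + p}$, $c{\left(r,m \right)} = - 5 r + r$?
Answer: $16728100$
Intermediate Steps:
$c{\left(r,m \right)} = - 4 r$
$t{\left(p,q \right)} = 1$ ($t{\left(p,q \right)} = \frac{p + q}{p + q} = 1$)
$C = 4096$ ($C = \left(\left(-4\right) 2\right)^{4} = \left(-8\right)^{4} = 4096$)
$\left(b{\left(t{\left(0,-1 \right)} \right)} + C\right)^{2} = \left(- 6 \cdot 1^{2} + 4096\right)^{2} = \left(\left(-6\right) 1 + 4096\right)^{2} = \left(-6 + 4096\right)^{2} = 4090^{2} = 16728100$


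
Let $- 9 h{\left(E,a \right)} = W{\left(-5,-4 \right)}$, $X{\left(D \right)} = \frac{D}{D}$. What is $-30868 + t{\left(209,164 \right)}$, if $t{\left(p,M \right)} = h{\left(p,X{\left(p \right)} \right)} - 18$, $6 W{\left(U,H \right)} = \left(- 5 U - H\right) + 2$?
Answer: $- \frac{1667875}{54} \approx -30887.0$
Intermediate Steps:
$W{\left(U,H \right)} = \frac{1}{3} - \frac{5 U}{6} - \frac{H}{6}$ ($W{\left(U,H \right)} = \frac{\left(- 5 U - H\right) + 2}{6} = \frac{\left(- H - 5 U\right) + 2}{6} = \frac{2 - H - 5 U}{6} = \frac{1}{3} - \frac{5 U}{6} - \frac{H}{6}$)
$X{\left(D \right)} = 1$
$h{\left(E,a \right)} = - \frac{31}{54}$ ($h{\left(E,a \right)} = - \frac{\frac{1}{3} - - \frac{25}{6} - - \frac{2}{3}}{9} = - \frac{\frac{1}{3} + \frac{25}{6} + \frac{2}{3}}{9} = \left(- \frac{1}{9}\right) \frac{31}{6} = - \frac{31}{54}$)
$t{\left(p,M \right)} = - \frac{1003}{54}$ ($t{\left(p,M \right)} = - \frac{31}{54} - 18 = - \frac{1003}{54}$)
$-30868 + t{\left(209,164 \right)} = -30868 - \frac{1003}{54} = - \frac{1667875}{54}$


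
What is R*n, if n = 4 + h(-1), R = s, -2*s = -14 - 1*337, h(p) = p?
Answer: 1053/2 ≈ 526.50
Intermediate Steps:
s = 351/2 (s = -(-14 - 1*337)/2 = -(-14 - 337)/2 = -½*(-351) = 351/2 ≈ 175.50)
R = 351/2 ≈ 175.50
n = 3 (n = 4 - 1 = 3)
R*n = (351/2)*3 = 1053/2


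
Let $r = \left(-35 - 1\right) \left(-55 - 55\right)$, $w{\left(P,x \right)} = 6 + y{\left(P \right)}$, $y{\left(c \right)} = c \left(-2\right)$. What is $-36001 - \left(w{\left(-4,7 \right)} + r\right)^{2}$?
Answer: $-15828677$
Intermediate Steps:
$y{\left(c \right)} = - 2 c$
$w{\left(P,x \right)} = 6 - 2 P$
$r = 3960$ ($r = \left(-36\right) \left(-110\right) = 3960$)
$-36001 - \left(w{\left(-4,7 \right)} + r\right)^{2} = -36001 - \left(\left(6 - -8\right) + 3960\right)^{2} = -36001 - \left(\left(6 + 8\right) + 3960\right)^{2} = -36001 - \left(14 + 3960\right)^{2} = -36001 - 3974^{2} = -36001 - 15792676 = -15828677$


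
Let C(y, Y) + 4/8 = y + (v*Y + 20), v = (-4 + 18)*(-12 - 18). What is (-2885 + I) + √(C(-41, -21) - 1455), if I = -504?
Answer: -3389 + √29374/2 ≈ -3303.3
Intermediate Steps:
v = -420 (v = 14*(-30) = -420)
C(y, Y) = 39/2 + y - 420*Y (C(y, Y) = -½ + (y + (-420*Y + 20)) = -½ + (y + (20 - 420*Y)) = -½ + (20 + y - 420*Y) = 39/2 + y - 420*Y)
(-2885 + I) + √(C(-41, -21) - 1455) = (-2885 - 504) + √((39/2 - 41 - 420*(-21)) - 1455) = -3389 + √((39/2 - 41 + 8820) - 1455) = -3389 + √(17597/2 - 1455) = -3389 + √(14687/2) = -3389 + √29374/2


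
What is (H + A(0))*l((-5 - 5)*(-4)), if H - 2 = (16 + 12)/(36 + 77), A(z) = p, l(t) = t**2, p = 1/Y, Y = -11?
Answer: 4289600/1243 ≈ 3451.0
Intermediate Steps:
p = -1/11 (p = 1/(-11) = -1/11 ≈ -0.090909)
A(z) = -1/11
H = 254/113 (H = 2 + (16 + 12)/(36 + 77) = 2 + 28/113 = 254/113 ≈ 2.2478)
(H + A(0))*l((-5 - 5)*(-4)) = (254/113 - 1/11)*((-5 - 5)*(-4))**2 = 2681*(-10*(-4))**2/1243 = (2681/1243)*40**2 = (2681/1243)*1600 = 4289600/1243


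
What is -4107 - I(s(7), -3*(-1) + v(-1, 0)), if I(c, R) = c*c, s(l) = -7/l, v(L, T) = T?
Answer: -4108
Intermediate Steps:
I(c, R) = c²
-4107 - I(s(7), -3*(-1) + v(-1, 0)) = -4107 - (-7/7)² = -4107 - (-7*⅐)² = -4107 - 1*(-1)² = -4107 - 1*1 = -4107 - 1 = -4108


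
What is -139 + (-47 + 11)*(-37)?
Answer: 1193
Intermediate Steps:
-139 + (-47 + 11)*(-37) = -139 - 36*(-37) = -139 + 1332 = 1193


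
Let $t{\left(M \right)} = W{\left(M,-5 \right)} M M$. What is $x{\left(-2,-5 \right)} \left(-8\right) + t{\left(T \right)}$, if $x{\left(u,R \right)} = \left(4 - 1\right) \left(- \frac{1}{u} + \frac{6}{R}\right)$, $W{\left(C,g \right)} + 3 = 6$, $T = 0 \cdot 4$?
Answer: $\frac{84}{5} \approx 16.8$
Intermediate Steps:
$T = 0$
$W{\left(C,g \right)} = 3$ ($W{\left(C,g \right)} = -3 + 6 = 3$)
$x{\left(u,R \right)} = - \frac{3}{u} + \frac{18}{R}$ ($x{\left(u,R \right)} = 3 \left(- \frac{1}{u} + \frac{6}{R}\right) = - \frac{3}{u} + \frac{18}{R}$)
$t{\left(M \right)} = 3 M^{2}$ ($t{\left(M \right)} = 3 M M = 3 M^{2}$)
$x{\left(-2,-5 \right)} \left(-8\right) + t{\left(T \right)} = \left(- \frac{3}{-2} + \frac{18}{-5}\right) \left(-8\right) + 3 \cdot 0^{2} = \left(\left(-3\right) \left(- \frac{1}{2}\right) + 18 \left(- \frac{1}{5}\right)\right) \left(-8\right) + 3 \cdot 0 = \left(\frac{3}{2} - \frac{18}{5}\right) \left(-8\right) + 0 = \left(- \frac{21}{10}\right) \left(-8\right) + 0 = \frac{84}{5} + 0 = \frac{84}{5}$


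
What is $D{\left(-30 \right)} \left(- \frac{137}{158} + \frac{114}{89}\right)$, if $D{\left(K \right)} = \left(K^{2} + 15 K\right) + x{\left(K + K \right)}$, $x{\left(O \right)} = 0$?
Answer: $\frac{1309275}{7031} \approx 186.21$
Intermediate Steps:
$D{\left(K \right)} = K^{2} + 15 K$ ($D{\left(K \right)} = \left(K^{2} + 15 K\right) + 0 = K^{2} + 15 K$)
$D{\left(-30 \right)} \left(- \frac{137}{158} + \frac{114}{89}\right) = - 30 \left(15 - 30\right) \left(- \frac{137}{158} + \frac{114}{89}\right) = \left(-30\right) \left(-15\right) \left(\left(-137\right) \frac{1}{158} + 114 \cdot \frac{1}{89}\right) = 450 \left(- \frac{137}{158} + \frac{114}{89}\right) = 450 \cdot \frac{5819}{14062} = \frac{1309275}{7031}$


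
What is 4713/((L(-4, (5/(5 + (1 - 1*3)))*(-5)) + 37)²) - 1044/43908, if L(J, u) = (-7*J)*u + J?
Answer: 123779316/1321634459 ≈ 0.093656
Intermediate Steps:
L(J, u) = J - 7*J*u (L(J, u) = -7*J*u + J = J - 7*J*u)
4713/((L(-4, (5/(5 + (1 - 1*3)))*(-5)) + 37)²) - 1044/43908 = 4713/((-4*(1 - 7*5/(5 + (1 - 1*3))*(-5)) + 37)²) - 1044/43908 = 4713/((-4*(1 - 7*5/(5 + (1 - 3))*(-5)) + 37)²) - 1044*1/43908 = 4713/((-4*(1 - 7*5/(5 - 2)*(-5)) + 37)²) - 87/3659 = 4713/((-4*(1 - 7*5/3*(-5)) + 37)²) - 87/3659 = 4713/((-4*(1 - 7*5*(⅓)*(-5)) + 37)²) - 87/3659 = 4713/((-4*(1 - 35*(-5)/3) + 37)²) - 87/3659 = 4713/((-4*(1 - 7*(-25/3)) + 37)²) - 87/3659 = 4713/((-4*(1 + 175/3) + 37)²) - 87/3659 = 4713/((-4*178/3 + 37)²) - 87/3659 = 4713/((-712/3 + 37)²) - 87/3659 = 4713/((-601/3)²) - 87/3659 = 4713/(361201/9) - 87/3659 = 4713*(9/361201) - 87/3659 = 42417/361201 - 87/3659 = 123779316/1321634459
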